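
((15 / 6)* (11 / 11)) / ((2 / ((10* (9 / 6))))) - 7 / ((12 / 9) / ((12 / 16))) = 14.81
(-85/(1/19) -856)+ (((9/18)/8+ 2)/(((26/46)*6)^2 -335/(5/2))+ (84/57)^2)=-924079711481/374296352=-2468.85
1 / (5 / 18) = 18 / 5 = 3.60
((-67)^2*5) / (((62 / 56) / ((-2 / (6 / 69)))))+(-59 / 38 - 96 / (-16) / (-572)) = -39273225517 / 84227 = -466278.34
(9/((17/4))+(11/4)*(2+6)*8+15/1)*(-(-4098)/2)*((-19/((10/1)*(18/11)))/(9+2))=-42603491/1020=-41768.13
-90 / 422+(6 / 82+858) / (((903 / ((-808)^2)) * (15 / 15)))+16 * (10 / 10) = 1615485830879 / 2603951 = 620397.94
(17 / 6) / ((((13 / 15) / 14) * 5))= 119 / 13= 9.15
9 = 9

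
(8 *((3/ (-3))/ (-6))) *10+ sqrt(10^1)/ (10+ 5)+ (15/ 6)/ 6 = sqrt(10)/ 15+ 55/ 4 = 13.96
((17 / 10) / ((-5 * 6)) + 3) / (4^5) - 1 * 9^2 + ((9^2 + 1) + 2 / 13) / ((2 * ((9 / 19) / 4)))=1061797079 / 3993600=265.87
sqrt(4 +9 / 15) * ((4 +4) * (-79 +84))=8 * sqrt(115)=85.79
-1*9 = -9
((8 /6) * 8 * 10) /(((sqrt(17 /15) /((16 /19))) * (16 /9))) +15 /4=15 /4 +960 * sqrt(255) /323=51.21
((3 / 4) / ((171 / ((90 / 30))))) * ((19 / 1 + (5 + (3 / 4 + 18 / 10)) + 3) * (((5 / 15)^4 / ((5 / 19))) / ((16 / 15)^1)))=197 / 11520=0.02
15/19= 0.79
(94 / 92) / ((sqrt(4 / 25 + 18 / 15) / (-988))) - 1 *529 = -58045 *sqrt(34) / 391 - 529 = -1394.62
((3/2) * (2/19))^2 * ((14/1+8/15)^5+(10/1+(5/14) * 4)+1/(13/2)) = 44805529947938/2771803125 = 16164.76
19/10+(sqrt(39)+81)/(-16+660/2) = sqrt(39)/314+1694/785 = 2.18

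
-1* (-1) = 1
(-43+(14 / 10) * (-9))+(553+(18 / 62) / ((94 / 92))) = 497.68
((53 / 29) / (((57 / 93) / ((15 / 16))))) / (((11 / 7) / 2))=172515 / 48488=3.56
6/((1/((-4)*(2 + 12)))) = -336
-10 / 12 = -5 / 6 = -0.83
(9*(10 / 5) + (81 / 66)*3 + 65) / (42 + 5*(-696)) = -1907 / 75636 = -0.03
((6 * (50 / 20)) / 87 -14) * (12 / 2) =-82.97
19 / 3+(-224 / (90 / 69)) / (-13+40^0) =929 / 45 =20.64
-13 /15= -0.87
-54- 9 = -63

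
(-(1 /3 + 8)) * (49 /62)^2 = -60025 /11532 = -5.21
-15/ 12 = -5/ 4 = -1.25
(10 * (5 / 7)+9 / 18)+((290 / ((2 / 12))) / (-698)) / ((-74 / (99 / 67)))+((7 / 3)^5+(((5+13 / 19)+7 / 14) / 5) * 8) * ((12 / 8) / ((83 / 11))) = 18109406308699 / 773600436189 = 23.41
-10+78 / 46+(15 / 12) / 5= -741 / 92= -8.05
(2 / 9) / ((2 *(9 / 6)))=2 / 27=0.07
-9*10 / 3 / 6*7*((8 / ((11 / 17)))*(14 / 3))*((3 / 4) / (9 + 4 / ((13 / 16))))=-216580 / 1991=-108.78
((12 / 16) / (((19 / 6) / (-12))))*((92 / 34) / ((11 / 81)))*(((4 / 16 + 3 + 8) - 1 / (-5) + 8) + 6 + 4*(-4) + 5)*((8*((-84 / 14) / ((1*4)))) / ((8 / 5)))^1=2565351 / 418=6137.20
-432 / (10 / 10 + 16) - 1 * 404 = -7300 / 17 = -429.41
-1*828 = -828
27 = 27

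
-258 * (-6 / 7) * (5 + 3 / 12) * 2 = 2322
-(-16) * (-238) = -3808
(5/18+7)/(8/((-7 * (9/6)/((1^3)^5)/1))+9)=917/1038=0.88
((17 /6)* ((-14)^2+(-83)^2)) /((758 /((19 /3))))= 2288455 /13644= 167.73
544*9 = 4896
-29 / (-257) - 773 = -198632 / 257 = -772.89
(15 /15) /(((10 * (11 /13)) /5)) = 13 /22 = 0.59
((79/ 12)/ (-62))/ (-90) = 79/ 66960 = 0.00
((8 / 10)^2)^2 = 256 / 625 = 0.41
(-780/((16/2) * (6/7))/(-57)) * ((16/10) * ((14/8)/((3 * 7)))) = 91/342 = 0.27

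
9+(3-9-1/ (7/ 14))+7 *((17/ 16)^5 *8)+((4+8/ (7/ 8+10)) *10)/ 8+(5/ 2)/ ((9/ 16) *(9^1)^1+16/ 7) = 779774279431/ 9384886272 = 83.09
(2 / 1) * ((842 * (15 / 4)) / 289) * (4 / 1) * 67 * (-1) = -1692420 / 289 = -5856.12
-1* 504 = -504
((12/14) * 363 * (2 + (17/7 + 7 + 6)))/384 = 22143/1568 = 14.12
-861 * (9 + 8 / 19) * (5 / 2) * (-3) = 60836.45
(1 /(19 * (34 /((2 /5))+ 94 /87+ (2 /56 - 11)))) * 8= 19488 /3476677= 0.01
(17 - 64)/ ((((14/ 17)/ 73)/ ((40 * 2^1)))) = -333297.14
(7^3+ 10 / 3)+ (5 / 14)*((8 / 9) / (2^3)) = 43643 / 126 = 346.37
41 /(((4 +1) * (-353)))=-41 /1765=-0.02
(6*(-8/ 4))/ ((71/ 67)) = -804/ 71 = -11.32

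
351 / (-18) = -39 / 2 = -19.50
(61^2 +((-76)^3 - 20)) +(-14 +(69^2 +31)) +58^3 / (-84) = -9089215 / 21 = -432819.76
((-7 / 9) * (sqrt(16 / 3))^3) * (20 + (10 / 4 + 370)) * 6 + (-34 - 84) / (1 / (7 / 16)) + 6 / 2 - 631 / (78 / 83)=-351680 * sqrt(3) / 27 - 224663 / 312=-23280.36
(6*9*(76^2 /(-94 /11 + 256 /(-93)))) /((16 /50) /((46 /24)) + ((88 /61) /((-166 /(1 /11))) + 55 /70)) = -29002.23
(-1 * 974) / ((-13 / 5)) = 4870 / 13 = 374.62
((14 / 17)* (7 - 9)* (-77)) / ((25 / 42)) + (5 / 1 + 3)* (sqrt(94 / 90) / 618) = 4* sqrt(235) / 4635 + 90552 / 425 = 213.08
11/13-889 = -11546/13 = -888.15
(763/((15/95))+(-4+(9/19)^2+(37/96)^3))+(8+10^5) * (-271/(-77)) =8774903358055841/24593006592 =356804.82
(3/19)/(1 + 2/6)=9/76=0.12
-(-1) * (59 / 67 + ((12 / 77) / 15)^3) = 3366935163 / 3823463875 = 0.88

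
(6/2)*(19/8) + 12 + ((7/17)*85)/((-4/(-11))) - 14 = 811/8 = 101.38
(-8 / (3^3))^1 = -8 / 27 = -0.30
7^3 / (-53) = -343 / 53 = -6.47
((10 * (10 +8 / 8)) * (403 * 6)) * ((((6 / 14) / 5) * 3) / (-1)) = -478764 / 7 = -68394.86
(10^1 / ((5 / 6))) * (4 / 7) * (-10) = -68.57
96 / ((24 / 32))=128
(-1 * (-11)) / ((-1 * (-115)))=11 / 115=0.10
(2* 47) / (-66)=-47 / 33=-1.42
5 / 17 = 0.29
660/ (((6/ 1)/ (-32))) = -3520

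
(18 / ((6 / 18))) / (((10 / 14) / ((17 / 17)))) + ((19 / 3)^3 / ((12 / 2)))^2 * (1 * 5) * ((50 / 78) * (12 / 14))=5000.42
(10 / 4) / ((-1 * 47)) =-5 / 94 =-0.05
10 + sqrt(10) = 13.16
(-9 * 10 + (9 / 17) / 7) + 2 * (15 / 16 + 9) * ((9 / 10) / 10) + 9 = -7533711 / 95200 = -79.14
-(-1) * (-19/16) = -19/16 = -1.19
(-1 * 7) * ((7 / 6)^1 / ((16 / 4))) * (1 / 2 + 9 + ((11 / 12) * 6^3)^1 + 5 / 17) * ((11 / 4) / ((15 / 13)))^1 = -1100099 / 1088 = -1011.12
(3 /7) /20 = 3 /140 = 0.02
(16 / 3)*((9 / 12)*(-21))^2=1323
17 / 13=1.31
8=8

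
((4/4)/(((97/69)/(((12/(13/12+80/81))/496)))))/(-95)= -16767/191681215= -0.00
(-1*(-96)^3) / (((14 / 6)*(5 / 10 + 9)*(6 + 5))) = 5308416 / 1463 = 3628.45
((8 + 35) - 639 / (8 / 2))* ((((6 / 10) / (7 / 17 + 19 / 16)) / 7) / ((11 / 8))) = -254048 / 55825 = -4.55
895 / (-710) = -179 / 142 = -1.26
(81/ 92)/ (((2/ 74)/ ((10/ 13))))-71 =-27473/ 598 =-45.94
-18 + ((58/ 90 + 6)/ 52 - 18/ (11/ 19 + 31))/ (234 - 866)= -5119001/ 284400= -18.00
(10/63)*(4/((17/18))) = 80/119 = 0.67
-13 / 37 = -0.35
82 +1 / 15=1231 / 15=82.07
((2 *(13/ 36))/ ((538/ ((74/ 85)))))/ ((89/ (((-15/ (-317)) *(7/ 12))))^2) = 117845/ 1048316030333856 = 0.00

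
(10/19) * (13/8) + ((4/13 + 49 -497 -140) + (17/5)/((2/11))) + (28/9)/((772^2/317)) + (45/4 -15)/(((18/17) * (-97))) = -182519696374603/321281564760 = -568.10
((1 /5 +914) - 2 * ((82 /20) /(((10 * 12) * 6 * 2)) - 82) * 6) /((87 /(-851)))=-1938406949 /104400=-18567.12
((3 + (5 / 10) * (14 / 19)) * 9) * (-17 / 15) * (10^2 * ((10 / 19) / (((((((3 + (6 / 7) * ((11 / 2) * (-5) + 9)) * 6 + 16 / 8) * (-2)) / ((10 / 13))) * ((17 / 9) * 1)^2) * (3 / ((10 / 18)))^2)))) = -0.09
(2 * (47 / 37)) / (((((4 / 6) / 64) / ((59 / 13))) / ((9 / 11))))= 4791744 / 5291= 905.64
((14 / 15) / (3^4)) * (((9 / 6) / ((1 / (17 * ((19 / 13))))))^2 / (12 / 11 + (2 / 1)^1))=472549 / 91260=5.18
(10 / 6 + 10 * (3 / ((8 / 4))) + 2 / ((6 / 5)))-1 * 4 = 43 / 3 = 14.33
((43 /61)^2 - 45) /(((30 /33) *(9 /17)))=-15483226 /167445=-92.47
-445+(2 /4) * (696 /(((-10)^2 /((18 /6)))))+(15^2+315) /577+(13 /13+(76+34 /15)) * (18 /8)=-14729317 /57700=-255.27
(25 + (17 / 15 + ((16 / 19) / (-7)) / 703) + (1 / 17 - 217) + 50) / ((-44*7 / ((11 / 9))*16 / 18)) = 1678589587 / 2670331440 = 0.63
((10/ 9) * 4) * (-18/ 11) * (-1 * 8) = 640/ 11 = 58.18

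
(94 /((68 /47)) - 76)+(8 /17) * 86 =1001 /34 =29.44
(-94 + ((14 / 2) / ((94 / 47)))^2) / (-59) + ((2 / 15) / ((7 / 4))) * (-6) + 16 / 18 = 135101 / 74340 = 1.82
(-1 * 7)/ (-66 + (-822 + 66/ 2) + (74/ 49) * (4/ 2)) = 343/ 41747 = 0.01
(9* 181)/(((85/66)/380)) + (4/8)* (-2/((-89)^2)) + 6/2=64723401898/134657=480653.82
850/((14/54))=22950/7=3278.57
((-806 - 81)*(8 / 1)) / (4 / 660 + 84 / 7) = -1170840 / 1981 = -591.03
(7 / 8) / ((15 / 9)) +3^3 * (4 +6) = 10821 / 40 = 270.52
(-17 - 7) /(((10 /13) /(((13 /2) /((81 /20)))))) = -1352 /27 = -50.07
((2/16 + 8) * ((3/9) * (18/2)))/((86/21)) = 4095/688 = 5.95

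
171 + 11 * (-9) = 72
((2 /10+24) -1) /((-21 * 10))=-58 /525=-0.11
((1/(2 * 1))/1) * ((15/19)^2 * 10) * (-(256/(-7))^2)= -73728000/17689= -4168.01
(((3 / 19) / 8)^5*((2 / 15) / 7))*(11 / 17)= 891 / 24138201579520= 0.00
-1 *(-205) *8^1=1640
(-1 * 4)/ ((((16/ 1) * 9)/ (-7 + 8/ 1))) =-1/ 36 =-0.03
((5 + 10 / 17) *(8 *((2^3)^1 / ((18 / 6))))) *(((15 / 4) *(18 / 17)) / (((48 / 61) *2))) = 86925 / 289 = 300.78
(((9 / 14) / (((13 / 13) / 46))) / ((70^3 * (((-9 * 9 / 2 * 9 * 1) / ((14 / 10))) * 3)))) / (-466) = 23 / 97101585000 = 0.00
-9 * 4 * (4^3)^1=-2304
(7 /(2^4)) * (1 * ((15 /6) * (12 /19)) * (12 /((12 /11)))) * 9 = 10395 /152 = 68.39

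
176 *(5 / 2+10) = 2200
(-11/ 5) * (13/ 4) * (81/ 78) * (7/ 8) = -2079/ 320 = -6.50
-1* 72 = -72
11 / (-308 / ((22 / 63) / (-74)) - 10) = 11 / 65258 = 0.00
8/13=0.62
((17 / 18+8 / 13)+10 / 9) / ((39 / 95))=59375 / 9126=6.51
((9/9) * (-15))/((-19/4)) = 60/19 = 3.16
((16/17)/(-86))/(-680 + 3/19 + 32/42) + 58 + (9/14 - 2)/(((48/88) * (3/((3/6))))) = 5748489788557/99825588072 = 57.59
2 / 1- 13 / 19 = 1.32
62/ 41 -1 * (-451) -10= 18143/ 41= 442.51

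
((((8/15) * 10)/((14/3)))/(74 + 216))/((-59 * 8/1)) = -1/119770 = -0.00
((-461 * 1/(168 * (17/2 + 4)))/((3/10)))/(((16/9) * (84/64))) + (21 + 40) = 89209/1470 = 60.69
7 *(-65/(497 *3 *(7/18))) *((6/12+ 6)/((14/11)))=-27885/6958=-4.01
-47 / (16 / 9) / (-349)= 423 / 5584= 0.08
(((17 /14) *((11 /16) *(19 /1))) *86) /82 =152779 /9184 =16.64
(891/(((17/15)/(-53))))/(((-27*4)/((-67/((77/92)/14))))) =-7350570/17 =-432386.47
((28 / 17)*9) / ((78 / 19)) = 798 / 221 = 3.61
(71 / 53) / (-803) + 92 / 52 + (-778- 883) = -917998553 / 553267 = -1659.23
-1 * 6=-6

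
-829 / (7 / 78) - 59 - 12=-65159 / 7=-9308.43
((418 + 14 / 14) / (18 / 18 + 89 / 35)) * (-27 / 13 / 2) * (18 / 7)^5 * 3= -40081280220 / 967603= -41423.27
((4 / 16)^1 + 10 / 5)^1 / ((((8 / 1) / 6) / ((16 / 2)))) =27 / 2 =13.50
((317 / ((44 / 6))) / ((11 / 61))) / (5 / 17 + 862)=986187 / 3547478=0.28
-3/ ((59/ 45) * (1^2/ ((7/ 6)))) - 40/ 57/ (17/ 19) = -20785/ 6018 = -3.45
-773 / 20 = -38.65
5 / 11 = 0.45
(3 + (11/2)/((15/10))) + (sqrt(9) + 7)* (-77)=-2290/3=-763.33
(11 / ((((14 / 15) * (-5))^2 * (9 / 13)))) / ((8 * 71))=143 / 111328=0.00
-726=-726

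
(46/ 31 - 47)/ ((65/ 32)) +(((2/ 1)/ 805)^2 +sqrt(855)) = 6.83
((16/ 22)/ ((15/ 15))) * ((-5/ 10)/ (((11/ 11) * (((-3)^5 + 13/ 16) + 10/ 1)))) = 64/ 40865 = 0.00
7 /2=3.50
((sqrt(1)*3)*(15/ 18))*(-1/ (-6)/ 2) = 5/ 24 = 0.21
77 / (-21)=-11 / 3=-3.67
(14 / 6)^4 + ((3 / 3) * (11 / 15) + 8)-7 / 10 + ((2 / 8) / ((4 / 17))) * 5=278561 / 6480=42.99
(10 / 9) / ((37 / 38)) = 380 / 333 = 1.14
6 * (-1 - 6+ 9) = 12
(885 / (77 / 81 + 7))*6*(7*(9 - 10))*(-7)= 1505385 / 46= 32725.76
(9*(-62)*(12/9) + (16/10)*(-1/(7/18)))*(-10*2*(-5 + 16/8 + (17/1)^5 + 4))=148710247488/7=21244321069.71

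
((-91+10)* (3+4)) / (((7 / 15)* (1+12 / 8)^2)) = -972 / 5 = -194.40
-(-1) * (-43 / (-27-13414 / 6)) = 129 / 6788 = 0.02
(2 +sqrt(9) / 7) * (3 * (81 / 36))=459 / 28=16.39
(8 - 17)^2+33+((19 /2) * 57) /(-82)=17613 /164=107.40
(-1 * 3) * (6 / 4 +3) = -27 / 2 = -13.50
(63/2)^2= 3969/4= 992.25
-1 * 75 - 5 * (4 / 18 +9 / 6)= -1505 / 18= -83.61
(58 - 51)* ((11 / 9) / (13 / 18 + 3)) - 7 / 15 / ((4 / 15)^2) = -4571 / 1072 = -4.26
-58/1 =-58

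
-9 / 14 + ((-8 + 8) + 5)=61 / 14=4.36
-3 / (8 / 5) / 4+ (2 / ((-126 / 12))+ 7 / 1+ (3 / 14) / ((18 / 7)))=1439 / 224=6.42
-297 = -297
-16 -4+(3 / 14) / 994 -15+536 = 6971919 / 13916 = 501.00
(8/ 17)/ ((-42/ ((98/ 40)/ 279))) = -7/ 71145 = -0.00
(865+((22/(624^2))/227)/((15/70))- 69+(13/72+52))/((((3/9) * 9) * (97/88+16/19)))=11751434891845/80817337224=145.41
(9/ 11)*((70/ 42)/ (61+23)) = 5/ 308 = 0.02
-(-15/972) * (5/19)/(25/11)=11/6156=0.00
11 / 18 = 0.61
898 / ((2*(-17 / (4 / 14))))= -898 / 119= -7.55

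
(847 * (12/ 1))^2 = 103306896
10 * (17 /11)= 170 /11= 15.45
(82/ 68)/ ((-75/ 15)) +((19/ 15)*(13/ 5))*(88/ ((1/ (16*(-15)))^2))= 2837852119/ 170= 16693247.76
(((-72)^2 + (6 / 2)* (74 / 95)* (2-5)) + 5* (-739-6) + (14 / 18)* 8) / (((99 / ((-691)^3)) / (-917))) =377216055840794597 / 84645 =4456448175802.41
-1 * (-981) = 981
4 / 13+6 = 82 / 13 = 6.31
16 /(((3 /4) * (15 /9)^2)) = 192 /25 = 7.68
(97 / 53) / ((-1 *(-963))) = 97 / 51039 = 0.00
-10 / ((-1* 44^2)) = 5 / 968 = 0.01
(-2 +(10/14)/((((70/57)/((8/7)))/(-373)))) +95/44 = -3739535/15092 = -247.78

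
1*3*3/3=3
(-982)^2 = 964324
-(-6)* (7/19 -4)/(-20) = 207/190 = 1.09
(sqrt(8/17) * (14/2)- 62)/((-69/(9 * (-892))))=-6654.87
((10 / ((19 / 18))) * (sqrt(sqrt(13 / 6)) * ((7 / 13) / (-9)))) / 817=-70 * 13^(1 / 4) * 6^(3 / 4) / 605397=-0.00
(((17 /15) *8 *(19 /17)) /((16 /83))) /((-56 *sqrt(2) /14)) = -1577 *sqrt(2) /240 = -9.29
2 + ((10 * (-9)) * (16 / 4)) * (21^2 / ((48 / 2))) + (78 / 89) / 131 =-77100889 / 11659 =-6612.99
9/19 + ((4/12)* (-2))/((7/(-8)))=493/399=1.24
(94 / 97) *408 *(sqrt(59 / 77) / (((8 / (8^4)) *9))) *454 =2971615232 *sqrt(4543) / 22407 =8938820.78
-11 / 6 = -1.83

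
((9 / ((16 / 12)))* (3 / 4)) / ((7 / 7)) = 5.06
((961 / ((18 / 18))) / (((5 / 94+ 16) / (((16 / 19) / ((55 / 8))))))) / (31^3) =0.00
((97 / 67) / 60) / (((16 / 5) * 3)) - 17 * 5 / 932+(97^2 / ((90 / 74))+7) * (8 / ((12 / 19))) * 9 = 39687476140093 / 44959680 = 882734.84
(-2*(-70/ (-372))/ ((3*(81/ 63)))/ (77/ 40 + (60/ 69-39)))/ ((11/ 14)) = 3155600/ 920027889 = 0.00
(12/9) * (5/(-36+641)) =4/363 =0.01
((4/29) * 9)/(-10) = -18/145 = -0.12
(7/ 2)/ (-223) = -7/ 446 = -0.02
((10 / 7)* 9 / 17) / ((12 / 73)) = 1095 / 238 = 4.60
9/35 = 0.26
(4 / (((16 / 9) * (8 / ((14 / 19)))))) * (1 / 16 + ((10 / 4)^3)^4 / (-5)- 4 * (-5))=-3070994787 / 1245184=-2466.30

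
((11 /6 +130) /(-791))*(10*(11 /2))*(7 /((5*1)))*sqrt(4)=-77 /3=-25.67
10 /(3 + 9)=5 /6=0.83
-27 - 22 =-49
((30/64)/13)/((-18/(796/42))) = -995/26208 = -0.04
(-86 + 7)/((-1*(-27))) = -79/27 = -2.93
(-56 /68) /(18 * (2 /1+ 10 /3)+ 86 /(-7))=-49 /4981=-0.01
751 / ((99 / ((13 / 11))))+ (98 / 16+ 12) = 27.09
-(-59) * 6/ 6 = 59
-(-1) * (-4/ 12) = -1/ 3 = -0.33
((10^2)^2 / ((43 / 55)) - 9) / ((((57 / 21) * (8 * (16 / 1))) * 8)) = 4.60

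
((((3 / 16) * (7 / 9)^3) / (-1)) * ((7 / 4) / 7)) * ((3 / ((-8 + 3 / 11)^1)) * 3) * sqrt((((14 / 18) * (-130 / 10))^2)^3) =2843223383 / 107075520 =26.55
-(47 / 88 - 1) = 41 / 88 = 0.47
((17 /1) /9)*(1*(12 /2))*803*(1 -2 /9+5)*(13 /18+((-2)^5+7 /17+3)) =-356053412 /243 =-1465240.38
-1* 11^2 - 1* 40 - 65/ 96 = -15521/ 96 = -161.68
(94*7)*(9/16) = 2961/8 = 370.12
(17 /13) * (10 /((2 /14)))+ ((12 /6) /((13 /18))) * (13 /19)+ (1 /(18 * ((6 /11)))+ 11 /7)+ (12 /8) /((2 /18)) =20280305 /186732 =108.61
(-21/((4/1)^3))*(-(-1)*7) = -2.30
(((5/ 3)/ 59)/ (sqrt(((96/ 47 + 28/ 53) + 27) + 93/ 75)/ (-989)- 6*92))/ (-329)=0.00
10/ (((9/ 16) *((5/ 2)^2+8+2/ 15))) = 3200/ 2589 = 1.24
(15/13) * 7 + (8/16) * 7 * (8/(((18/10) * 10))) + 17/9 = 1348/117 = 11.52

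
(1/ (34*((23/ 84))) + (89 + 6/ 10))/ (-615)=-175378/ 1202325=-0.15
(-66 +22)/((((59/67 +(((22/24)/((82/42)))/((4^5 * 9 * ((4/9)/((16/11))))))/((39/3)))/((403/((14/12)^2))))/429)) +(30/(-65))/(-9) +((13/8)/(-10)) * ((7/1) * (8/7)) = -3905567754464266691/615383984670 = -6346554.11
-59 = -59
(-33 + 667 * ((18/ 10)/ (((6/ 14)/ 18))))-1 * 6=251931/ 5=50386.20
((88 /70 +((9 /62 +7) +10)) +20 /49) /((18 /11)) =3143041 /273420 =11.50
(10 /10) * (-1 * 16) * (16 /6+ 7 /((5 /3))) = -1648 /15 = -109.87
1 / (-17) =-1 / 17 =-0.06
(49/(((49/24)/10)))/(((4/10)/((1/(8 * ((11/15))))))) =1125/11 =102.27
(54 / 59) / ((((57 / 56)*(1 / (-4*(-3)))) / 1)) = 12096 / 1121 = 10.79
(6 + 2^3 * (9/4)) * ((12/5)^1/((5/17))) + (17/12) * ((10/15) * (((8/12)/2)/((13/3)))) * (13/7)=617321/3150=195.97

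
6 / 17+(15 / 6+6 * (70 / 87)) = 7573 / 986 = 7.68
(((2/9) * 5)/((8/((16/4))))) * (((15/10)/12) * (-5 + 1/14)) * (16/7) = -115/147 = -0.78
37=37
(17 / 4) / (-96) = -0.04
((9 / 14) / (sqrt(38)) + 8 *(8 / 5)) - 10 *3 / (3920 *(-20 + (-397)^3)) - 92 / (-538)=9 *sqrt(38) / 532 + 142637047145937 / 10996608300440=13.08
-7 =-7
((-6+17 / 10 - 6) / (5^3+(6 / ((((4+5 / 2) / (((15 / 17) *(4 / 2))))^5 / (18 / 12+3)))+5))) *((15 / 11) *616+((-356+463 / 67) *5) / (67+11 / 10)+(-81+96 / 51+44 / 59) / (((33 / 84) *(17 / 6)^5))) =-11115333953347172415146501 / 172553305333672032414150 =-64.42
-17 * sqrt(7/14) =-17 * sqrt(2)/2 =-12.02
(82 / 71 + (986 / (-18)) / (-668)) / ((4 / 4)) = 527987 / 426852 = 1.24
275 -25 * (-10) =525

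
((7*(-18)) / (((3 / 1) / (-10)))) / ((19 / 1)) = 22.11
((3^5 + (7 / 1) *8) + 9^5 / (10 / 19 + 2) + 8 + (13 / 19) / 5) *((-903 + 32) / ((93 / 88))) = -114954955401 / 5890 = -19516970.36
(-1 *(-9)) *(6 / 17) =54 / 17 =3.18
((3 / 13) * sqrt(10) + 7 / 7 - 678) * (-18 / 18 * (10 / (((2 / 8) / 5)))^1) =135400 - 600 * sqrt(10) / 13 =135254.05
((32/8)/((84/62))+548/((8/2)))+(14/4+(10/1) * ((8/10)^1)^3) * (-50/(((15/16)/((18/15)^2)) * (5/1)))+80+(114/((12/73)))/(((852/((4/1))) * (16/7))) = 884397817/9940000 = 88.97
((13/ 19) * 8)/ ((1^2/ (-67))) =-6968/ 19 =-366.74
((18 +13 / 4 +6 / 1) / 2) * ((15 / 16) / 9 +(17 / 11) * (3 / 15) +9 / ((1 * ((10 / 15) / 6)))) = 23427479 / 21120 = 1109.26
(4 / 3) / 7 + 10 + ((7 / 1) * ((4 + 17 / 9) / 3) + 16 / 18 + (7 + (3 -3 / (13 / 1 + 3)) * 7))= 155759 / 3024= 51.51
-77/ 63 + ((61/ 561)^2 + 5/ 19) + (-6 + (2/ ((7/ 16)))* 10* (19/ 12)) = 2738917283/ 41857893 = 65.43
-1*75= -75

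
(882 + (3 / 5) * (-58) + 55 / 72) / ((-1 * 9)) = -94.22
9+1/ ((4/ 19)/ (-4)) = -10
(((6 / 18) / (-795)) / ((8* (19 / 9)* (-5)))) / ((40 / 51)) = 51 / 8056000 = 0.00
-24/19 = -1.26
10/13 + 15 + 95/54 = 12305/702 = 17.53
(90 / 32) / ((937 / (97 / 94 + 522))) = 2212425 / 1409248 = 1.57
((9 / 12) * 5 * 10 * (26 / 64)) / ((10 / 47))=9165 / 128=71.60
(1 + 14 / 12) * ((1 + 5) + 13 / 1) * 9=741 / 2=370.50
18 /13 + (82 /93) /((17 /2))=30590 /20553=1.49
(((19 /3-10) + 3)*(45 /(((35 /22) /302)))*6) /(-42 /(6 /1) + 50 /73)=17460432 /3227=5410.73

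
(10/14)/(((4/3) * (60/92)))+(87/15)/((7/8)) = 149/20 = 7.45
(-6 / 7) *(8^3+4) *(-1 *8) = 24768 / 7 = 3538.29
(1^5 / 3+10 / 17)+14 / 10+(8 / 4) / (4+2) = 677 / 255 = 2.65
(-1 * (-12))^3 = 1728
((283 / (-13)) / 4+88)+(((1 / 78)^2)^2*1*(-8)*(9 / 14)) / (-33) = 4902136990 / 59378319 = 82.56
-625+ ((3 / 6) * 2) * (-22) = -647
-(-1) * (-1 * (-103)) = 103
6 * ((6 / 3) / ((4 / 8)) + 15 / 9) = 34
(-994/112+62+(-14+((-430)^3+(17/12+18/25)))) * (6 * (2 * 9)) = -429337577187/50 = -8586751543.74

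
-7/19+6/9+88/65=6121/3705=1.65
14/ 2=7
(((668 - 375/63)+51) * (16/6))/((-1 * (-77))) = 119792/4851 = 24.69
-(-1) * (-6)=-6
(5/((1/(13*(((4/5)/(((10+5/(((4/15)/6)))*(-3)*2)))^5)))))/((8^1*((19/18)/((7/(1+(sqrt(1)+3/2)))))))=-0.00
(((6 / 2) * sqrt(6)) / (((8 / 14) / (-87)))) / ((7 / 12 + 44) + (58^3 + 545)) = -5481 * sqrt(6) / 2348419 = -0.01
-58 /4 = -29 /2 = -14.50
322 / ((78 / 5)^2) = 4025 / 3042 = 1.32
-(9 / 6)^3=-27 / 8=-3.38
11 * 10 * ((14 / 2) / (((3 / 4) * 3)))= 3080 / 9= 342.22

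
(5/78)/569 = 5/44382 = 0.00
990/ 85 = 198/ 17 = 11.65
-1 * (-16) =16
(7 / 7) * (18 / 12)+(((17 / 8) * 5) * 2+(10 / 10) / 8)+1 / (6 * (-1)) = 545 / 24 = 22.71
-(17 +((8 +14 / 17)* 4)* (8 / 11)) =-7979 / 187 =-42.67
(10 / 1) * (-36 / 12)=-30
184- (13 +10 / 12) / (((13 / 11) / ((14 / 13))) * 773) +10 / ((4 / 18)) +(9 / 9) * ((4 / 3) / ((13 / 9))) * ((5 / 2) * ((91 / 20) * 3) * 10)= 213193193 / 391911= 543.98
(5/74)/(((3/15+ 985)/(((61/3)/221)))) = 1525/241679412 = 0.00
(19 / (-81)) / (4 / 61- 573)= 0.00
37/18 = 2.06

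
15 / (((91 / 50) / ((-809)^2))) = 490860750 / 91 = 5394074.18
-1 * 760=-760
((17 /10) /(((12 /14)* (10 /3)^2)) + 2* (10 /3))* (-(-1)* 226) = 4641023 /3000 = 1547.01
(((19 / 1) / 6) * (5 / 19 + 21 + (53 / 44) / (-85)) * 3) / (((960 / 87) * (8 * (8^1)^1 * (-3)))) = -43788637 / 459571200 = -0.10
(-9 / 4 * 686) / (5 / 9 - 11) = 27783 / 188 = 147.78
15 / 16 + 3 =63 / 16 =3.94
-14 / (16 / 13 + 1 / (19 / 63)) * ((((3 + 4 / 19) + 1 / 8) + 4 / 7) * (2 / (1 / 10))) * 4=-1080820 / 1123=-962.44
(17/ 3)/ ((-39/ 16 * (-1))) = 2.32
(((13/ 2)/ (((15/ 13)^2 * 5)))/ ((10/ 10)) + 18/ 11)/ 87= 64667/ 2153250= 0.03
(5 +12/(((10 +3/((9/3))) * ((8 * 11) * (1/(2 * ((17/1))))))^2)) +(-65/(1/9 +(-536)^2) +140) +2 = 4452391923087/30285377012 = 147.01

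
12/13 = 0.92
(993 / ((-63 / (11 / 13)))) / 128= -3641 / 34944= -0.10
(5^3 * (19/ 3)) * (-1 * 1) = -2375/ 3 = -791.67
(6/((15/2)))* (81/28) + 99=3546/35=101.31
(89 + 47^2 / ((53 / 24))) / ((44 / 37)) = 2136121 / 2332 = 916.00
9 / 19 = 0.47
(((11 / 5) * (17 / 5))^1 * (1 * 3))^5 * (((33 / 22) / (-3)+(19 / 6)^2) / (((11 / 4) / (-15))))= -577556514020871 / 1953125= -295708935.18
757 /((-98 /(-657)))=497349 /98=5074.99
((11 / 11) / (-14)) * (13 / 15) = -13 / 210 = -0.06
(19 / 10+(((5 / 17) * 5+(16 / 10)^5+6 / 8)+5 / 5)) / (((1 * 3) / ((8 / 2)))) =3316349 / 159375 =20.81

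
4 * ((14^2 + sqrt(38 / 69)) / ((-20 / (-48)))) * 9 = 144 * sqrt(2622) / 115 + 84672 / 5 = 16998.52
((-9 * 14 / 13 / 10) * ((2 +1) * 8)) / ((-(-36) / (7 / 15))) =-98 / 325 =-0.30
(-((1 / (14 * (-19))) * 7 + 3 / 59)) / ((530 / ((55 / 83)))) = -605 / 19725116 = -0.00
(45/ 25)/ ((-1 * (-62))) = 9/ 310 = 0.03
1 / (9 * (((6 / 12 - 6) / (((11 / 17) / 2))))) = -1 / 153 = -0.01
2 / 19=0.11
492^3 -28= 119095460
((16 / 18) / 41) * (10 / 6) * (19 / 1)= 0.69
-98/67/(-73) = 98/4891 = 0.02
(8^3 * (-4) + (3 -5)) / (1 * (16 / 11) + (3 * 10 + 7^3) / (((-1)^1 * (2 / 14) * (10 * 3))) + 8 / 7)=4735500 / 195047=24.28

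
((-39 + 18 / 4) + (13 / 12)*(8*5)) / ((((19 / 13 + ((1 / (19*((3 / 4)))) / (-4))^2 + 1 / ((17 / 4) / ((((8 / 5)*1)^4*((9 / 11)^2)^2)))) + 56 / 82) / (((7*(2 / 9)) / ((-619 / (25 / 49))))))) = -39659749663015625 / 9930268782113703492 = -0.00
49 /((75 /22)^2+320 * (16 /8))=3388 /45055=0.08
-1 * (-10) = 10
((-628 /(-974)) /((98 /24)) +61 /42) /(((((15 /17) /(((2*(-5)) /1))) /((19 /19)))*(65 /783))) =-340993803 /1551095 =-219.84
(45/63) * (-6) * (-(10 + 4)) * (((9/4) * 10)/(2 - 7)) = -270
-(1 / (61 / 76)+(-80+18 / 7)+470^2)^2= -8890937889732900 / 182329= -48763158300.29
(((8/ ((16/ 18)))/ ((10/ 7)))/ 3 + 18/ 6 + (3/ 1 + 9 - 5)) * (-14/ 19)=-847/ 95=-8.92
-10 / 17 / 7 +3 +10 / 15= 1279 / 357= 3.58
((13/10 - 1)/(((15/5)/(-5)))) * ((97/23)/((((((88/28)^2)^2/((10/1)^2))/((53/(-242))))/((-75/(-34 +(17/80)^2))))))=3085885250000/2951510975611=1.05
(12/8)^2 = 9/4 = 2.25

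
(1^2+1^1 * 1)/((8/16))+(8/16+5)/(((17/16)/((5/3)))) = 644/51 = 12.63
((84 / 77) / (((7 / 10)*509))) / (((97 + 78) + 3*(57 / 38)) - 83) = 240 / 7564249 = 0.00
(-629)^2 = 395641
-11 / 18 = -0.61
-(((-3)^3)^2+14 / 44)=-16045 / 22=-729.32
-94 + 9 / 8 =-743 / 8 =-92.88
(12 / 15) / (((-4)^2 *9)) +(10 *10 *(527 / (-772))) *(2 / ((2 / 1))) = -2371307 / 34740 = -68.26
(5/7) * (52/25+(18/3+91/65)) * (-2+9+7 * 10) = 2607/5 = 521.40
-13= -13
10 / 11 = 0.91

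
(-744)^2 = 553536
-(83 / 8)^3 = -571787 / 512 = -1116.77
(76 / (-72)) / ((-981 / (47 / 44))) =893 / 776952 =0.00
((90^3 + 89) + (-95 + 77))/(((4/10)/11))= 40098905/2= 20049452.50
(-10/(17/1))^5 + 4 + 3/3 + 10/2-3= 9838999/1419857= 6.93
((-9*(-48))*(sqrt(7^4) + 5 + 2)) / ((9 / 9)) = 24192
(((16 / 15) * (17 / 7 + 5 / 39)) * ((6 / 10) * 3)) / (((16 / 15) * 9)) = 0.51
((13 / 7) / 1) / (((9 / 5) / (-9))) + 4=-37 / 7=-5.29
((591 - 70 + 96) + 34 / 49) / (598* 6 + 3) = 59 / 343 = 0.17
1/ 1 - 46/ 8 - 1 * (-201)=196.25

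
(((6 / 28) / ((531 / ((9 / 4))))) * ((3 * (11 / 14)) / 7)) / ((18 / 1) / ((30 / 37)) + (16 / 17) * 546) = 935 / 1639358896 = 0.00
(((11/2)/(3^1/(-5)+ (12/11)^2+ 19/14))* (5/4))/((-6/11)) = -2562175/395832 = -6.47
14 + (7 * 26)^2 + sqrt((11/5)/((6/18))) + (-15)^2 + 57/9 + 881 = sqrt(165)/5 + 102751/3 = 34252.90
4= 4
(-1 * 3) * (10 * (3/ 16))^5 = -2278125/ 32768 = -69.52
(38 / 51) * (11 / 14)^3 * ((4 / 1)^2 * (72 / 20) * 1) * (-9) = -5462424 / 29155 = -187.36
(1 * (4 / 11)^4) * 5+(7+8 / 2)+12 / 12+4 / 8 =368585 / 29282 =12.59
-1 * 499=-499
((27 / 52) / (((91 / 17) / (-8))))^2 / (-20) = -210681 / 6997445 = -0.03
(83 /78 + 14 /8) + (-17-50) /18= -425 /468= -0.91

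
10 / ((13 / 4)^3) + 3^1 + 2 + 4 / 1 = 20413 / 2197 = 9.29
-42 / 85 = -0.49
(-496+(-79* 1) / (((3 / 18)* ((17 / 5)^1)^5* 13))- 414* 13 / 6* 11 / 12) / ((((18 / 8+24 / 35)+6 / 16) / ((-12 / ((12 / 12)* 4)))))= 6813499174510 / 5703565569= 1194.60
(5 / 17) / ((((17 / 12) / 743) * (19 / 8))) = 356640 / 5491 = 64.95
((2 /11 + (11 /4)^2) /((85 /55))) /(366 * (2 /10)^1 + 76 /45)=12267 /183328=0.07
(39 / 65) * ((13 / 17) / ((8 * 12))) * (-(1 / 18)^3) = -0.00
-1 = -1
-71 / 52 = -1.37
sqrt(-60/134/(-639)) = 0.03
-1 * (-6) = 6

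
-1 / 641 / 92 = -1 / 58972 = -0.00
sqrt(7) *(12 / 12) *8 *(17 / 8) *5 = 85 *sqrt(7) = 224.89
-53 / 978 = -0.05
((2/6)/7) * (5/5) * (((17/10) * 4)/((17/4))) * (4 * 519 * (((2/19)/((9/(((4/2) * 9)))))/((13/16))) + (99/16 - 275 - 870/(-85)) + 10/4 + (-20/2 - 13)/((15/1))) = 282475523/13226850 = 21.36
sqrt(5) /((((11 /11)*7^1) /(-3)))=-3*sqrt(5) /7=-0.96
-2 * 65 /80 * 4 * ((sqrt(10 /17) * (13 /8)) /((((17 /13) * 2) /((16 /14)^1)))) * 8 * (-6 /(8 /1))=6591 * sqrt(170) /4046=21.24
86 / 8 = 43 / 4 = 10.75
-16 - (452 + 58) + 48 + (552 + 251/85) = 6541/85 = 76.95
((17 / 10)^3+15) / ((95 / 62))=617303 / 47500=13.00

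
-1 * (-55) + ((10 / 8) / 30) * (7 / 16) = 21127 / 384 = 55.02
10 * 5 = 50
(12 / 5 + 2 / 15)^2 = 1444 / 225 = 6.42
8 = 8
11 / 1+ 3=14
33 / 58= 0.57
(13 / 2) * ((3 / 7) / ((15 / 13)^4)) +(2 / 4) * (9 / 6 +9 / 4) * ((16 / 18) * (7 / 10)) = 323459 / 118125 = 2.74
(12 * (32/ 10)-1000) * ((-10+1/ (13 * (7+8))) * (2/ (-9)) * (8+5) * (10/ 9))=-37483168/ 1215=-30850.34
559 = 559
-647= -647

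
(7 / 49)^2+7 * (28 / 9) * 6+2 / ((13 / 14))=253859 / 1911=132.84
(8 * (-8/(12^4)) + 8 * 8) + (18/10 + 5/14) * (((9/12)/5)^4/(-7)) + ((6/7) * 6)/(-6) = 400961809289/6350400000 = 63.14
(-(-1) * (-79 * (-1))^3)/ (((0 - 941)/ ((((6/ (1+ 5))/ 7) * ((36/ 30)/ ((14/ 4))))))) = -5916468/ 230545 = -25.66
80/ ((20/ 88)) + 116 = 468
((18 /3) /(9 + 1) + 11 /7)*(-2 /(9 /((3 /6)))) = -76 /315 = -0.24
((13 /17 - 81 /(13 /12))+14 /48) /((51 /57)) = -7428487 /90168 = -82.38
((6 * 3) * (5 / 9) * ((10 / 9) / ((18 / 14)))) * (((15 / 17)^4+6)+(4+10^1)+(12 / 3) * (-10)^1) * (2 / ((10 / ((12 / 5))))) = -181417040 / 2255067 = -80.45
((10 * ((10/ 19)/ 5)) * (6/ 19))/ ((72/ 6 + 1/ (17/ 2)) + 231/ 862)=1758480/ 65521139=0.03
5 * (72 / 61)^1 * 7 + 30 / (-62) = 77205 / 1891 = 40.83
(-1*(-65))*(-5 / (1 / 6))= -1950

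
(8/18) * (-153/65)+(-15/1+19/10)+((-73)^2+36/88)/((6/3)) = 2650.56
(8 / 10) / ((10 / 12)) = 24 / 25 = 0.96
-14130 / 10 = -1413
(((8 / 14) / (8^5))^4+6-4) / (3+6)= 2402920601181457977 / 10813142705316560896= 0.22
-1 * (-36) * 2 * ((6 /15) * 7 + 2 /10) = 216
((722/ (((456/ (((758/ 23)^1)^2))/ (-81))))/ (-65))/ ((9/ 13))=3095.48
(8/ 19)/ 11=8/ 209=0.04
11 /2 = 5.50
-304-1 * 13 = -317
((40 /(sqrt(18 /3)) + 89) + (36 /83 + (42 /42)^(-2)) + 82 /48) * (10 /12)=50 * sqrt(6) /9 + 917735 /11952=90.39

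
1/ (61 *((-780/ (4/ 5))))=-0.00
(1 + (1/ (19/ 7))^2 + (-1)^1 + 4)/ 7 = 1493/ 2527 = 0.59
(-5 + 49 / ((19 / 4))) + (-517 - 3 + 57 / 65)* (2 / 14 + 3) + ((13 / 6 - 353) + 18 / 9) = -102445699 / 51870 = -1975.05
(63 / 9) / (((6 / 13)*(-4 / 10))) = -455 / 12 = -37.92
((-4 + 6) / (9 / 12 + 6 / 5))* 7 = 280 / 39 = 7.18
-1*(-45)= 45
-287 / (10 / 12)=-1722 / 5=-344.40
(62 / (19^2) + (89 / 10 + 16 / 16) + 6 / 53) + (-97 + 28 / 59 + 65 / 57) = -2885337001 / 33865410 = -85.20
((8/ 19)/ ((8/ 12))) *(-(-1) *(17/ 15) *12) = 816/ 95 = 8.59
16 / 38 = 8 / 19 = 0.42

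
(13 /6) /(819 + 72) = 13 /5346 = 0.00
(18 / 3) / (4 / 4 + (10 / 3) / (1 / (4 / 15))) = 54 / 17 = 3.18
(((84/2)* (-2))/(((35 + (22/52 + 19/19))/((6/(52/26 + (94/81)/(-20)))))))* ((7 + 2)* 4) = -256.51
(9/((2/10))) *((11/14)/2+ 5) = 6795/28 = 242.68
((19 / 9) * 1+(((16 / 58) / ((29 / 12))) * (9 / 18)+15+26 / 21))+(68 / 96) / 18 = 46910639 / 2543184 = 18.45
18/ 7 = 2.57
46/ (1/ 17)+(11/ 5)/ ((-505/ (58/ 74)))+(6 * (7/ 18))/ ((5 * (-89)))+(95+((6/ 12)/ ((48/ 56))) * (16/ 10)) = 7299790039/ 8314825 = 877.92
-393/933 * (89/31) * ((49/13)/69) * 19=-1.26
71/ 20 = 3.55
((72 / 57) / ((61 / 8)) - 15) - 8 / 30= -262531 / 17385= -15.10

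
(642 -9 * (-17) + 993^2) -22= 986822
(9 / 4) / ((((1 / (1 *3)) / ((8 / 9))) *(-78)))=-1 / 13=-0.08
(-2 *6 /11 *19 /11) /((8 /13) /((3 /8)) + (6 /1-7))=-8892 /3025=-2.94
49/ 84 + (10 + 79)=1075/ 12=89.58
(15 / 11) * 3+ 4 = 89 / 11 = 8.09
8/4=2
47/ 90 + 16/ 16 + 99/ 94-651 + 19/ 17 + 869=7970974/ 35955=221.69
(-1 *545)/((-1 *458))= 545/458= 1.19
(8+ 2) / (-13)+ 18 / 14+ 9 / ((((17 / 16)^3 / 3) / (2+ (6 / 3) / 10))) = 50.04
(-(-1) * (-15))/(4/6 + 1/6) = -18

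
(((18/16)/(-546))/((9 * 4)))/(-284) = 1/4962048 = 0.00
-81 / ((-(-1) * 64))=-81 / 64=-1.27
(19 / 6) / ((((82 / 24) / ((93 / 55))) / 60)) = 42408 / 451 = 94.03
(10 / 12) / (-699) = -5 / 4194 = -0.00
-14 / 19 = -0.74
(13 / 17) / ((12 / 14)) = 91 / 102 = 0.89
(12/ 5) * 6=72/ 5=14.40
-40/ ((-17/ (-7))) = -280/ 17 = -16.47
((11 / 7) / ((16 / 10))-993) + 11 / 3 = -166043 / 168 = -988.35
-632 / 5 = -126.40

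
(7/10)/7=1/10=0.10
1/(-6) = -1/6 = -0.17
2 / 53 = 0.04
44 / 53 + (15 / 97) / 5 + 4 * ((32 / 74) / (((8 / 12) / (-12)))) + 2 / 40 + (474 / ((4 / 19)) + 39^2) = 14236890207 / 3804340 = 3742.28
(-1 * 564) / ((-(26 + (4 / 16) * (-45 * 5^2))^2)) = 9024 / 1042441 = 0.01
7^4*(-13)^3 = -5274997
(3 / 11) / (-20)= -3 / 220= -0.01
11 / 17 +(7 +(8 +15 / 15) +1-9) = 8.65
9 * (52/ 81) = 52/ 9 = 5.78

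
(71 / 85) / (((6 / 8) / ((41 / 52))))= 2911 / 3315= 0.88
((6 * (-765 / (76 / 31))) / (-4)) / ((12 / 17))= 403155 / 608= 663.08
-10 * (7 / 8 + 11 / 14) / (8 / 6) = -1395 / 112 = -12.46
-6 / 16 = -3 / 8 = -0.38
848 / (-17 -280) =-848 / 297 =-2.86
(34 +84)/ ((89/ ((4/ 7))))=0.76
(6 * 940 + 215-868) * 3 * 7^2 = 733089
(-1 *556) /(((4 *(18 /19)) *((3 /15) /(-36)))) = 26410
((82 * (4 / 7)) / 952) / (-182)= -41 / 151606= -0.00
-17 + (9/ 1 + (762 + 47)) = 801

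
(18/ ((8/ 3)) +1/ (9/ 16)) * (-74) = -11359/ 18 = -631.06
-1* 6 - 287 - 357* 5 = -2078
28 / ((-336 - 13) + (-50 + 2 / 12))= -168 / 2393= -0.07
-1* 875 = -875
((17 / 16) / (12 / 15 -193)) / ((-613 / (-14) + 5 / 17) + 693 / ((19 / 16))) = -192185 / 21820642824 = -0.00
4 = 4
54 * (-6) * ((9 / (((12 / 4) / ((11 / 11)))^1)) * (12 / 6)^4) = -15552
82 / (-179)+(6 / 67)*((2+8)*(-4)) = -48454 / 11993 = -4.04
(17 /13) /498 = 17 /6474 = 0.00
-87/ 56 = -1.55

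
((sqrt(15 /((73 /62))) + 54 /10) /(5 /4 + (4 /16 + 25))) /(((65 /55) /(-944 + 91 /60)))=-5598351 /34450-622039 * sqrt(67890) /1508910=-269.92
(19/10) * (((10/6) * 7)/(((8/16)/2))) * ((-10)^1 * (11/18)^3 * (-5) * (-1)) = -4425575/4374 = -1011.79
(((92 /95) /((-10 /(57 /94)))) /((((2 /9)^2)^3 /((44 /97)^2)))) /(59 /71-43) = 105009021513 /44133855400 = 2.38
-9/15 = -0.60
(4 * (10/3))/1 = 40/3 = 13.33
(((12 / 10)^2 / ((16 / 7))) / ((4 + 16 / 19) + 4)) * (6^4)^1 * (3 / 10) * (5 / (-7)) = -13851 / 700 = -19.79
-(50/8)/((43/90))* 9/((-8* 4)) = 10125/2752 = 3.68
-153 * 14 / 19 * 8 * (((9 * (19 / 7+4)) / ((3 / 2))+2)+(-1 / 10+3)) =-3871512 / 95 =-40752.76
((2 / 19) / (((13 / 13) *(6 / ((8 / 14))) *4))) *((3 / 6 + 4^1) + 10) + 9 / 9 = 827 / 798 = 1.04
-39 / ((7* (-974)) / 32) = 624 / 3409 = 0.18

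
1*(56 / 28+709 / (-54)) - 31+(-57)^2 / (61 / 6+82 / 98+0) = 44221499 / 174690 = 253.14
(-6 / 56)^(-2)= 784 / 9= 87.11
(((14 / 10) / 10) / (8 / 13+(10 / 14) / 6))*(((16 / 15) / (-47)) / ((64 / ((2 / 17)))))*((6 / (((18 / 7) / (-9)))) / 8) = 13377 / 640798000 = 0.00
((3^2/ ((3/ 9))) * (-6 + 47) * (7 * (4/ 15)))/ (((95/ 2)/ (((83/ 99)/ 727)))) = 190568/ 3798575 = 0.05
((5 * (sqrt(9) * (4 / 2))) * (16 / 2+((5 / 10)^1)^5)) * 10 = 2409.38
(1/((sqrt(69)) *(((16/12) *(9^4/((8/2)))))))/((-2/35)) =-35 *sqrt(69)/301806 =-0.00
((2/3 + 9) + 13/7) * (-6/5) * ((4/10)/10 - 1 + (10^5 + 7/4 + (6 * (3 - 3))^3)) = -1210009559/875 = -1382868.07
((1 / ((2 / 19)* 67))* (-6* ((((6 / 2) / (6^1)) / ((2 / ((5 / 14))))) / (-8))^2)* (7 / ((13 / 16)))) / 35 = -285 / 10925824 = -0.00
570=570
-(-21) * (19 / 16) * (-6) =-1197 / 8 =-149.62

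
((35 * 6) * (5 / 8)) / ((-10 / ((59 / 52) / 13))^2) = 73101 / 7311616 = 0.01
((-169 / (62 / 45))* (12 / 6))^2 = 57836025 / 961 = 60183.17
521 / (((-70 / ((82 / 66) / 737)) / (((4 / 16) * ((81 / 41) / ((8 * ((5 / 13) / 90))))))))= -0.18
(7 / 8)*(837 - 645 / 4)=591.28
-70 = -70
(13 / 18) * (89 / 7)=1157 / 126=9.18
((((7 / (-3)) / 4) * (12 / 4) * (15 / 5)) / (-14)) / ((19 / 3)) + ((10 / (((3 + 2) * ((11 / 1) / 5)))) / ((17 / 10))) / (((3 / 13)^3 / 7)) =233806241 / 767448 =304.65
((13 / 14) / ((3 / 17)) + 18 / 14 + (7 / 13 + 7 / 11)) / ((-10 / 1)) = -46381 / 60060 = -0.77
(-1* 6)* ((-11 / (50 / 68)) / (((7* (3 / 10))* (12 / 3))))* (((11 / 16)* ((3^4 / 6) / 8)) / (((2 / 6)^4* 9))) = 499851 / 4480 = 111.57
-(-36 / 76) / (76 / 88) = 198 / 361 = 0.55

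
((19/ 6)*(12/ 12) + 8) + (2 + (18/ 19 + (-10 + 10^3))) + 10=115609/ 114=1014.11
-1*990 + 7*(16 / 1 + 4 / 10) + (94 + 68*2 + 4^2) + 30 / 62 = -628.72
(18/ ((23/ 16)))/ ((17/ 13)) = 3744/ 391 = 9.58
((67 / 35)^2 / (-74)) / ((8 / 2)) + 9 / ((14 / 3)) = 694811 / 362600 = 1.92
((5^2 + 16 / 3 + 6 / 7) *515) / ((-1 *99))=-162.25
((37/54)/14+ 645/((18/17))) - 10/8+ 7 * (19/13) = 3037817/4914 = 618.20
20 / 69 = 0.29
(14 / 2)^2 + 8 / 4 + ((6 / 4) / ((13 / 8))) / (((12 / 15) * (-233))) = 154464 / 3029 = 51.00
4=4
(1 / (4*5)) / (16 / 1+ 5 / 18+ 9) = 9 / 4550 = 0.00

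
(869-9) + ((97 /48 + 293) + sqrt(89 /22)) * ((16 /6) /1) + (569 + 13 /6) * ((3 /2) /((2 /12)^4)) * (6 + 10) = 4 * sqrt(1958) /33 + 319809865 /18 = 17767220.09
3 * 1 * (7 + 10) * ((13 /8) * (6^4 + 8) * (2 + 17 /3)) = 828529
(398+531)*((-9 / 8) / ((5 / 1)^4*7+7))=-8361 / 35056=-0.24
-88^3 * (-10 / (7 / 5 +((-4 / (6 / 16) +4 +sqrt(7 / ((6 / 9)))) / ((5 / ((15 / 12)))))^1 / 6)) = 1982265753600 / 321707 -36799488000 * sqrt(42) / 321707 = 5420391.27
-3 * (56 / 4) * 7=-294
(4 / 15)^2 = 16 / 225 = 0.07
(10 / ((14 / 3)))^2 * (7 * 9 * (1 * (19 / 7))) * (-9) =-346275 / 49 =-7066.84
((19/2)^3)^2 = 47045881/64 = 735091.89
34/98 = 17/49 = 0.35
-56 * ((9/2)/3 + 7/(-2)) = 112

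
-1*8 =-8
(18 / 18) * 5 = 5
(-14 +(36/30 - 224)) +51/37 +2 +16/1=-40223/185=-217.42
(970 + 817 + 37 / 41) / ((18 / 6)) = 595.97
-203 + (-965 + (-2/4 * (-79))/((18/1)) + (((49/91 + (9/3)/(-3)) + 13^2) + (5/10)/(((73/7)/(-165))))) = -34340903/34164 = -1005.18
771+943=1714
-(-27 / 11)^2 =-729 / 121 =-6.02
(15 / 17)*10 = 150 / 17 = 8.82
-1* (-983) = 983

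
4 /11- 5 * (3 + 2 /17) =-2847 /187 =-15.22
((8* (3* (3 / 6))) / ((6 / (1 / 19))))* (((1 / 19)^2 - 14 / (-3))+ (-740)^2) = 1186111714 / 20577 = 57642.60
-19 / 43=-0.44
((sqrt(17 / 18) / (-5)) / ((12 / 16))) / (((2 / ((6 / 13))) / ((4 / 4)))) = -2 * sqrt(34) / 195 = -0.06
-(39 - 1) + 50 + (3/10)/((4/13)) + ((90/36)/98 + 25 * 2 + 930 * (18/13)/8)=5706553/25480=223.96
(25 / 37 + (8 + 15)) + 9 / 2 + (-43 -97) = -8275 / 74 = -111.82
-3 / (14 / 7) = -3 / 2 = -1.50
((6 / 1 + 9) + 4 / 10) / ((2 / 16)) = 616 / 5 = 123.20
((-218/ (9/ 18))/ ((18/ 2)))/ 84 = -109/ 189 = -0.58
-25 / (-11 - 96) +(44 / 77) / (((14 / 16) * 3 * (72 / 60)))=19585 / 47187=0.42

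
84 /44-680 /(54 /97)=-362213 /297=-1219.57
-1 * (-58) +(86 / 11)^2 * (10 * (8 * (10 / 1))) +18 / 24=23695635 / 484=48957.92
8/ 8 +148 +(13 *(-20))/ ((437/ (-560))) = 482.18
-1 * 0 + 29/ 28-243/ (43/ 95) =-645133/ 1204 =-535.82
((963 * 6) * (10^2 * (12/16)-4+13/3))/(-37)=-435276/37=-11764.22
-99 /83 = -1.19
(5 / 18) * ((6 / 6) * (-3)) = -5 / 6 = -0.83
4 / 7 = 0.57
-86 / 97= -0.89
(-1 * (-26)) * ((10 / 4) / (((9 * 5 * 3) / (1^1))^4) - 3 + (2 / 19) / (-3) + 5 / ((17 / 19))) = 66.38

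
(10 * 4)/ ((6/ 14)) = 280/ 3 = 93.33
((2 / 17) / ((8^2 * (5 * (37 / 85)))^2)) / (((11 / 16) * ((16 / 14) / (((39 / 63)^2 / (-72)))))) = -2873 / 69947006976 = -0.00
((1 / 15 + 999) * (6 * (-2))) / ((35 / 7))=-59944 / 25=-2397.76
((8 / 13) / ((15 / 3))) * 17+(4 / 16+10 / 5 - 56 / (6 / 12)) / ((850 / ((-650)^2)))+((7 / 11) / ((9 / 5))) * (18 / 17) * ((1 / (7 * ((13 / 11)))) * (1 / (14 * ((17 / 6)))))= -14346134069 / 262990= -54550.11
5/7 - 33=-226/7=-32.29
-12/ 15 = -4/ 5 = -0.80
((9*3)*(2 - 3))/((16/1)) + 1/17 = -443/272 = -1.63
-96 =-96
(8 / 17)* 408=192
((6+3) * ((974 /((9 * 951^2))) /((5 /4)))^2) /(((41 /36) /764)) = 46386461696 /838389698021025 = 0.00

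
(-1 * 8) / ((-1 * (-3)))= -8 / 3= -2.67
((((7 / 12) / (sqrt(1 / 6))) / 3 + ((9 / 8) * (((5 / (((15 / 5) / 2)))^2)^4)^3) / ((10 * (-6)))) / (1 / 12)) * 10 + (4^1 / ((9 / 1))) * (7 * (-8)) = -250000000000781039705824 / 31381059609 + 70 * sqrt(6) / 3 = -7966588863280.07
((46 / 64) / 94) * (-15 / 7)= -345 / 21056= -0.02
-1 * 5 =-5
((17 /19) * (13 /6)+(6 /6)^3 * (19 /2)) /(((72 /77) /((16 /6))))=50204 /1539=32.62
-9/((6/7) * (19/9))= -189/38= -4.97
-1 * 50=-50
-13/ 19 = -0.68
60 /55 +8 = 100 /11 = 9.09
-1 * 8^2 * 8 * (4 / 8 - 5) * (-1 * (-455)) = 1048320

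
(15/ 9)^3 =125/ 27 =4.63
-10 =-10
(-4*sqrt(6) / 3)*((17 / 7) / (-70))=34*sqrt(6) / 735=0.11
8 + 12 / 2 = 14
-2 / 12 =-1 / 6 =-0.17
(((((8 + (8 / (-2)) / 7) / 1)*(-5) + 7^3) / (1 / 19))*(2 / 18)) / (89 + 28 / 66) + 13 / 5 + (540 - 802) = -78139042 / 309855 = -252.18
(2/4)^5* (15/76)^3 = 3375/14047232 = 0.00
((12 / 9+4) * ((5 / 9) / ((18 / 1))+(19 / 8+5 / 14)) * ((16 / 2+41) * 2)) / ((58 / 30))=1754620 / 2349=746.96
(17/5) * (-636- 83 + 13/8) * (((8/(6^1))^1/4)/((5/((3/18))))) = -32521/1200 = -27.10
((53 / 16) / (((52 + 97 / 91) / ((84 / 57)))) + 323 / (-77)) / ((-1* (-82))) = -0.05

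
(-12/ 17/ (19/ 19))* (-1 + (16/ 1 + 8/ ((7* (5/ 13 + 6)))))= -105828/ 9877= -10.71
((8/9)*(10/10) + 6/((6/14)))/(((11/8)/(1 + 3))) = 4288/99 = 43.31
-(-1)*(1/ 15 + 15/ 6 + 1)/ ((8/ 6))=107/ 40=2.68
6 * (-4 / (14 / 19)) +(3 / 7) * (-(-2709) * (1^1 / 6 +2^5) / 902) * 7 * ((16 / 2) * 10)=73094352 / 3157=23153.10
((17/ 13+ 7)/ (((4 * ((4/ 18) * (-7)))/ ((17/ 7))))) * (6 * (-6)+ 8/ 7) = 503982/ 4459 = 113.03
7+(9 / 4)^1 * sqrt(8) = 9 * sqrt(2) / 2+7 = 13.36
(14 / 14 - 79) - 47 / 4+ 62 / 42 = -7415 / 84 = -88.27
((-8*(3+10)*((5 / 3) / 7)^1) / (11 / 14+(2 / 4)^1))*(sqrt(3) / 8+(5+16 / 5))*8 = -34112 / 27 - 520*sqrt(3) / 27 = -1296.77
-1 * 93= -93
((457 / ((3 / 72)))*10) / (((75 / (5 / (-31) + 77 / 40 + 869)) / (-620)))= -3947555032 / 5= -789511006.40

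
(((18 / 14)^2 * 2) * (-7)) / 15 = -54 / 35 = -1.54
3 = 3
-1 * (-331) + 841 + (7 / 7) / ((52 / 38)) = 30491 / 26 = 1172.73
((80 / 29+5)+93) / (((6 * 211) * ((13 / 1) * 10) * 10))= 487 / 7954700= 0.00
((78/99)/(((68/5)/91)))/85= 1183/19074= 0.06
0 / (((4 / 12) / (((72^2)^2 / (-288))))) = 0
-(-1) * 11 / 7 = 11 / 7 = 1.57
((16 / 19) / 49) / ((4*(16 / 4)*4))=1 / 3724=0.00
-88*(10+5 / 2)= -1100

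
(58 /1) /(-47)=-58 /47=-1.23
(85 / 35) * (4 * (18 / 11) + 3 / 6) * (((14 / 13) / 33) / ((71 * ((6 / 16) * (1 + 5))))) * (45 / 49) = 52700 / 16417401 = 0.00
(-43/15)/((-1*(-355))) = -0.01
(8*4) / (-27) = -32 / 27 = -1.19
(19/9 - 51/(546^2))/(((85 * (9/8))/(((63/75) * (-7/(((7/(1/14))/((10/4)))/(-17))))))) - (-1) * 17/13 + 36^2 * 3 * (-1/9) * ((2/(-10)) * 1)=196228859/2235870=87.76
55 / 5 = 11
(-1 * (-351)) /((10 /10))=351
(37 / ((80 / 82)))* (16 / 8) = 75.85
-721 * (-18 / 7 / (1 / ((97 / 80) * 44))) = 989109 / 10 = 98910.90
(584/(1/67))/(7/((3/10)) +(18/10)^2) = 2934600/1993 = 1472.45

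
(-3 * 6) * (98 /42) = -42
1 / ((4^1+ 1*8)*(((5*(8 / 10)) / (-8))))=-0.17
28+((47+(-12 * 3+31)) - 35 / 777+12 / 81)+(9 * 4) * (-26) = -865031 / 999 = -865.90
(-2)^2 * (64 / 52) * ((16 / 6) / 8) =64 / 39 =1.64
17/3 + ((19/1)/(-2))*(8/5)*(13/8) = -571/30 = -19.03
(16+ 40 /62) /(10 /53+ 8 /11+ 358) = 75207 /1621672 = 0.05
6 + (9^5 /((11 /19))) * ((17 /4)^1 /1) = 19073091 /44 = 433479.34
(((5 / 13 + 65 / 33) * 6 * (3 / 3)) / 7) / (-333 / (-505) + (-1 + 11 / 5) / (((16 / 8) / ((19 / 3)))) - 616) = -255025 / 77284207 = -0.00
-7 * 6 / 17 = -42 / 17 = -2.47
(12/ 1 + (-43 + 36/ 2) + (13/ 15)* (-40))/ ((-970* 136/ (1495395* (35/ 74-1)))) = -555987861/ 1952416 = -284.77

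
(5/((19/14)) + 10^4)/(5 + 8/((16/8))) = 190070/171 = 1111.52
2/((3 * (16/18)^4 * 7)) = 2187/14336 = 0.15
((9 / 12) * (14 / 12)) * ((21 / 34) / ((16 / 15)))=2205 / 4352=0.51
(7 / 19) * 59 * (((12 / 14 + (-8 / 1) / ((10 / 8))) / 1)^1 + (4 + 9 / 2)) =12213 / 190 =64.28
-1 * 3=-3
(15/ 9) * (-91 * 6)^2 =496860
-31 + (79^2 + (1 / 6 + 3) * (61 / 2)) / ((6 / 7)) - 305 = 508165 / 72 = 7057.85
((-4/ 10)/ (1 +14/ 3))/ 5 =-6/ 425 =-0.01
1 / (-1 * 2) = -1 / 2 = -0.50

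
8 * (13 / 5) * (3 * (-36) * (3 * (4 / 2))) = -13478.40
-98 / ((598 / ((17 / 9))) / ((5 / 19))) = -4165 / 51129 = -0.08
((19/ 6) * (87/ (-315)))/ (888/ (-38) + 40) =-10469/ 199080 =-0.05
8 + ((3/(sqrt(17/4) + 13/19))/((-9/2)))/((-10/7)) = 5054 *sqrt(17)/81915 + 648404/81915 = 8.17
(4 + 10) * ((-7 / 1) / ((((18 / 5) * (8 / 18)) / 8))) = -490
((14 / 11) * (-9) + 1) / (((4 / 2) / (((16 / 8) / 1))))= -115 / 11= -10.45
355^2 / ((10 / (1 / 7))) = 25205 / 14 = 1800.36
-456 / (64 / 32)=-228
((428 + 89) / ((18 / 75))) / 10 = 2585 / 12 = 215.42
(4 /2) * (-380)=-760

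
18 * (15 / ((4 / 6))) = 405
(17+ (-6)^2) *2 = 106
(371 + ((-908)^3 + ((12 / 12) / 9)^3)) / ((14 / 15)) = -1364347084970 / 1701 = -802085293.93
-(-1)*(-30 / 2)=-15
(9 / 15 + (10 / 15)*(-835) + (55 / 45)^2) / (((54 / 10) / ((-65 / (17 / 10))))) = 3926.71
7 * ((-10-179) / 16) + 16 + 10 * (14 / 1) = 1173 / 16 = 73.31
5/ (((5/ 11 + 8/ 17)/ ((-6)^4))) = 7004.39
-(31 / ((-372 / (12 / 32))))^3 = 1 / 32768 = 0.00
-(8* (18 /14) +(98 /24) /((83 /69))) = -31793 /2324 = -13.68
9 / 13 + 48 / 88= 177 / 143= 1.24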